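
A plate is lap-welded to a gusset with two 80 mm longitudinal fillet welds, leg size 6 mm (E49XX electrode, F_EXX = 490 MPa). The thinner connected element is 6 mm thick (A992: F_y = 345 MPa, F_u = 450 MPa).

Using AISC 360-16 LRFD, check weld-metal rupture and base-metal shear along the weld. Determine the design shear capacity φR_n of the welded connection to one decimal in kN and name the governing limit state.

149.7 kN (weld metal governs)

Weld metal: throat = 0.707×6 = 4.242 mm, L = 2×80 = 160 mm. φR_n = 0.75 × 0.6 × 490 × 4.242 × 160 = 149.7 kN.
Base metal shear (6 mm plate): yield φR_n = 1.0×0.6×345×6×160 = 198.7 kN; rupture φR_n = 0.75×0.6×450×6×160 = 194.4 kN; take 194.4 kN (rupture).
Governing: min(149.7, 194.4) = 149.7 kN → weld metal.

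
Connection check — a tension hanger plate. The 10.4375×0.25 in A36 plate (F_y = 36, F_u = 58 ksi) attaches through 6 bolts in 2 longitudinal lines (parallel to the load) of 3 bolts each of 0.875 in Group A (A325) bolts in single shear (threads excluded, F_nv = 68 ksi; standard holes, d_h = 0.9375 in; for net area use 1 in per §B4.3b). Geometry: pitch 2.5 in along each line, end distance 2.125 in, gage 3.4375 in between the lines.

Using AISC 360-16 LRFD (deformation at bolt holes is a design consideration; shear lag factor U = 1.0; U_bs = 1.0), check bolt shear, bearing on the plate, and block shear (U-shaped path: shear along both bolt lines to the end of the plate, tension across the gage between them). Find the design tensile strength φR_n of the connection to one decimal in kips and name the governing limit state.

Bolt shear: A_b = π(0.875)²/4 = 0.60132 in². φR_n = 0.75 × 68 × 0.60132 × 6 × 1 = 184.0 kips.
Bearing (0.25 in plate, F_u = 58 ksi): end bolts L_c = 2.125 − 0.9375/2 = 1.65625, R_n = min(1.2×1.65625×0.25×58, 2.4×0.875×0.25×58) = 28.819 kips/bolt; interior L_c = 2.5 − 0.9375 = 1.5625, R_n = 27.188 kips/bolt. φR_n = 0.75 × (2×28.819 + 4×27.188) = 124.8 kips.
Block shear: shear path 2×[2.125+2×2.5] = 2×7.125 in, A_gv = 3.5625, A_nv = 2×(7.125 − 2.5×1)×0.25 = 2.3125 in²; tension across gage: (3.4375 − 1×1)×0.25 = 0.60938 in². R_n = min(0.6×58×2.3125, 0.6×36×3.5625) + 1.0×58×0.60938 = min(80.475, 76.95) + 35.344 = 112.29 kips. φR_n = 0.75 × 112.29 = 84.2 kips.
Governing: min(184.0, 124.8, 84.2) = 84.2 kips → block shear.

84.2 kips (block shear governs)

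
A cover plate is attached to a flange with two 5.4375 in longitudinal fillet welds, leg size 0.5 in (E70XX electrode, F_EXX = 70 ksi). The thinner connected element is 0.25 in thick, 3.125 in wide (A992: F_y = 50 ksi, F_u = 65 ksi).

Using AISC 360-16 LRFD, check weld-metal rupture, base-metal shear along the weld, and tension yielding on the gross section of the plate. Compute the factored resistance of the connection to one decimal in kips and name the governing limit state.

35.2 kips (gross-section yield governs)

Weld metal: throat = 0.707×0.5 = 0.3535 in, L = 2×5.4375 = 10.875 in. φR_n = 0.75 × 0.6 × 70 × 0.3535 × 10.875 = 121.1 kips.
Base metal shear (0.25 in plate): yield φR_n = 1.0×0.6×50×0.25×10.875 = 81.6 kips; rupture φR_n = 0.75×0.6×65×0.25×10.875 = 79.5 kips; take 79.5 kips (rupture).
Tension yield (gross): A_g = 3.125×0.25 = 0.78125 in². φR_n = 0.90 × 50 × 0.78125 = 35.2 kips.
Governing: min(121.1, 79.5, 35.2) = 35.2 kips → gross-section yield.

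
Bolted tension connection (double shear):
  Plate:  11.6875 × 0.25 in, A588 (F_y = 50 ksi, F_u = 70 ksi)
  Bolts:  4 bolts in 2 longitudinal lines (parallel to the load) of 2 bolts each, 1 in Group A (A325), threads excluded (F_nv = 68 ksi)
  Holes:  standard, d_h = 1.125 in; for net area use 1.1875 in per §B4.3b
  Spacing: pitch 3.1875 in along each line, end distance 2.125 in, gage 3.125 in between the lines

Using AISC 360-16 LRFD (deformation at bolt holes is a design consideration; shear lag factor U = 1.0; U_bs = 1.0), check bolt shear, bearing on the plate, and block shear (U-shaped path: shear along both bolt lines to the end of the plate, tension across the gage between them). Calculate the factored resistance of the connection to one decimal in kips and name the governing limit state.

Bolt shear: A_b = π(1)²/4 = 0.7854 in². φR_n = 0.75 × 68 × 0.7854 × 4 × 2 = 320.4 kips.
Bearing (0.25 in plate, F_u = 70 ksi): end bolts L_c = 2.125 − 1.125/2 = 1.5625, R_n = min(1.2×1.5625×0.25×70, 2.4×1×0.25×70) = 32.813 kips/bolt; interior L_c = 3.1875 − 1.125 = 2.0625, R_n = 42 kips/bolt. φR_n = 0.75 × (2×32.813 + 2×42) = 112.2 kips.
Block shear: shear path 2×[2.125+1×3.1875] = 2×5.3125 in, A_gv = 2.6563, A_nv = 2×(5.3125 − 1.5×1.1875)×0.25 = 1.7656 in²; tension across gage: (3.125 − 1×1.1875)×0.25 = 0.48438 in². R_n = min(0.6×70×1.7656, 0.6×50×2.6563) + 1.0×70×0.48438 = min(74.155, 79.689) + 33.907 = 108.06 kips. φR_n = 0.75 × 108.06 = 81.0 kips.
Governing: min(320.4, 112.2, 81.0) = 81.0 kips → block shear.

81.0 kips (block shear governs)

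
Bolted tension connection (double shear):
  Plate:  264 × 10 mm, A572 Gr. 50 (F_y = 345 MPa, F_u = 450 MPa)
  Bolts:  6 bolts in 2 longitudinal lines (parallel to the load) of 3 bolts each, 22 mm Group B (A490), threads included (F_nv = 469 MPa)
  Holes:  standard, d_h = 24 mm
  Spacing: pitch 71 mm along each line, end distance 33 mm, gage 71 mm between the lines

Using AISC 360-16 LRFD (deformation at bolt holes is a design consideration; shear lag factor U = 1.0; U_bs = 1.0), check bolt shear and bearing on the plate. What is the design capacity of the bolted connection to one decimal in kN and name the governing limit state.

882.9 kN (bearing governs)

Bolt shear: A_b = π(22)²/4 = 380.13 mm². φR_n = 0.75 × 469 × 380.13 × 6 × 2 = 1604.5 kN.
Bearing (10 mm plate, F_u = 450 MPa): end bolts L_c = 33 − 24/2 = 21, R_n = min(1.2×21×10×450, 2.4×22×10×450) = 113.4 kN/bolt; interior L_c = 71 − 24 = 47, R_n = 237.6 kN/bolt. φR_n = 0.75 × (2×113.4 + 4×237.6) = 882.9 kN.
Governing: min(1604.5, 882.9) = 882.9 kN → bearing.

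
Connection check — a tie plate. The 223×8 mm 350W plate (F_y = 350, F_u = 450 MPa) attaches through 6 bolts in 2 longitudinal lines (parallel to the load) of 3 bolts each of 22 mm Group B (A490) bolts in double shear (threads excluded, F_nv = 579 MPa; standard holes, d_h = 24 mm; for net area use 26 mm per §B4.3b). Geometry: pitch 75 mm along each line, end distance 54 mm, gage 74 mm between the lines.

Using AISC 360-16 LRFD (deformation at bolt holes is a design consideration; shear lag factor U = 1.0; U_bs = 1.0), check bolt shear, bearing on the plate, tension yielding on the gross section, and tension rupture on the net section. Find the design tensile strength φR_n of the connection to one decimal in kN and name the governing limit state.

Bolt shear: A_b = π(22)²/4 = 380.13 mm². φR_n = 0.75 × 579 × 380.13 × 6 × 2 = 1980.9 kN.
Bearing (8 mm plate, F_u = 450 MPa): end bolts L_c = 54 − 24/2 = 42, R_n = min(1.2×42×8×450, 2.4×22×8×450) = 181.44 kN/bolt; interior L_c = 75 − 24 = 51, R_n = 190.08 kN/bolt. φR_n = 0.75 × (2×181.44 + 4×190.08) = 842.4 kN.
Tension yield (gross): A_g = 223×8 = 1784 mm². φR_n = 0.90 × 350 × 1784 = 562.0 kN.
Tension rupture (net): A_n = (223 − 2×26)×8 = 1368 mm² (U = 1.0, A_e = A_n). φR_n = 0.75 × 450 × 1368 = 461.7 kN.
Governing: min(1980.9, 842.4, 562.0, 461.7) = 461.7 kN → net-section rupture.

461.7 kN (net-section rupture governs)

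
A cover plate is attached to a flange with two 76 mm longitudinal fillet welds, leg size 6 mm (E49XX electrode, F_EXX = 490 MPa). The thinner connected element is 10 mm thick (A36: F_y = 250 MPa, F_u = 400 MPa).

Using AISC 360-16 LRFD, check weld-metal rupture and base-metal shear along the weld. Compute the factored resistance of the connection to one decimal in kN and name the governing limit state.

142.2 kN (weld metal governs)

Weld metal: throat = 0.707×6 = 4.242 mm, L = 2×76 = 152 mm. φR_n = 0.75 × 0.6 × 490 × 4.242 × 152 = 142.2 kN.
Base metal shear (10 mm plate): yield φR_n = 1.0×0.6×250×10×152 = 228.0 kN; rupture φR_n = 0.75×0.6×400×10×152 = 273.6 kN; take 228.0 kN (yield).
Governing: min(142.2, 228.0) = 142.2 kN → weld metal.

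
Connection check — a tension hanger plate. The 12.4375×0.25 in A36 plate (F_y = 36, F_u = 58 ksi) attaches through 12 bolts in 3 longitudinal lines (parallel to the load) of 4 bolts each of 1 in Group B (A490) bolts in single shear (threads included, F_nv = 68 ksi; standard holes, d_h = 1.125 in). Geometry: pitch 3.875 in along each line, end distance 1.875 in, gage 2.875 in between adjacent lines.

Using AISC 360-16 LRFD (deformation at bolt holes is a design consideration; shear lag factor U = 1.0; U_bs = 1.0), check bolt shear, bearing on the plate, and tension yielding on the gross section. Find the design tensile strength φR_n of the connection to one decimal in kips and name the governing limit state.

100.7 kips (gross-section yield governs)

Bolt shear: A_b = π(1)²/4 = 0.7854 in². φR_n = 0.75 × 68 × 0.7854 × 12 × 1 = 480.7 kips.
Bearing (0.25 in plate, F_u = 58 ksi): end bolts L_c = 1.875 − 1.125/2 = 1.3125, R_n = min(1.2×1.3125×0.25×58, 2.4×1×0.25×58) = 22.838 kips/bolt; interior L_c = 3.875 − 1.125 = 2.75, R_n = 34.8 kips/bolt. φR_n = 0.75 × (3×22.838 + 9×34.8) = 286.3 kips.
Tension yield (gross): A_g = 12.4375×0.25 = 3.1094 in². φR_n = 0.90 × 36 × 3.1094 = 100.7 kips.
Governing: min(480.7, 286.3, 100.7) = 100.7 kips → gross-section yield.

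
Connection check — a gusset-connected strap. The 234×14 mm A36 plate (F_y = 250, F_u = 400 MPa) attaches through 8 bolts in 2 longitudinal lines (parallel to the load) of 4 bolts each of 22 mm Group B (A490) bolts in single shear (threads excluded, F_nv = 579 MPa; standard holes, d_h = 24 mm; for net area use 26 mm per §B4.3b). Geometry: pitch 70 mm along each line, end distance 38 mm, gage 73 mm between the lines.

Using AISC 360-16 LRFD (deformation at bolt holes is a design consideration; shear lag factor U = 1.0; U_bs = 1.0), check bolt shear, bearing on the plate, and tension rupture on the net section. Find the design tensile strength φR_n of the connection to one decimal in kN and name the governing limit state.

Bolt shear: A_b = π(22)²/4 = 380.13 mm². φR_n = 0.75 × 579 × 380.13 × 8 × 1 = 1320.6 kN.
Bearing (14 mm plate, F_u = 400 MPa): end bolts L_c = 38 − 24/2 = 26, R_n = min(1.2×26×14×400, 2.4×22×14×400) = 174.72 kN/bolt; interior L_c = 70 − 24 = 46, R_n = 295.68 kN/bolt. φR_n = 0.75 × (2×174.72 + 6×295.68) = 1592.6 kN.
Tension rupture (net): A_n = (234 − 2×26)×14 = 2548 mm² (U = 1.0, A_e = A_n). φR_n = 0.75 × 400 × 2548 = 764.4 kN.
Governing: min(1320.6, 1592.6, 764.4) = 764.4 kN → net-section rupture.

764.4 kN (net-section rupture governs)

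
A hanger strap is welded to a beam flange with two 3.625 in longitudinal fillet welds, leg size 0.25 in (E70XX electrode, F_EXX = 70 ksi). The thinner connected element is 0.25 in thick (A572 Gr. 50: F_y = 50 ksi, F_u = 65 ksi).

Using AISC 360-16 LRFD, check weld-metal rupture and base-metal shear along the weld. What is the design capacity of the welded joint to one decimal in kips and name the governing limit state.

40.4 kips (weld metal governs)

Weld metal: throat = 0.707×0.25 = 0.17675 in, L = 2×3.625 = 7.25 in. φR_n = 0.75 × 0.6 × 70 × 0.17675 × 7.25 = 40.4 kips.
Base metal shear (0.25 in plate): yield φR_n = 1.0×0.6×50×0.25×7.25 = 54.4 kips; rupture φR_n = 0.75×0.6×65×0.25×7.25 = 53.0 kips; take 53.0 kips (rupture).
Governing: min(40.4, 53.0) = 40.4 kips → weld metal.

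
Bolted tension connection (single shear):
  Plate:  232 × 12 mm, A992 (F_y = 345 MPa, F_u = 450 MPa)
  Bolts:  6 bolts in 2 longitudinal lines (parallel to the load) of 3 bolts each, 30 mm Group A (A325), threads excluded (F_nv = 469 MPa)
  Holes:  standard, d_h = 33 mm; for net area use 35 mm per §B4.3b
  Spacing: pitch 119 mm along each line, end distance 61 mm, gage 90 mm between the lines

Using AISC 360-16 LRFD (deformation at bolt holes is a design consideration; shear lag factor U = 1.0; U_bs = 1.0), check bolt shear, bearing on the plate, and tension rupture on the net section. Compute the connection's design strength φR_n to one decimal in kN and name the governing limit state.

Bolt shear: A_b = π(30)²/4 = 706.86 mm². φR_n = 0.75 × 469 × 706.86 × 6 × 1 = 1491.8 kN.
Bearing (12 mm plate, F_u = 450 MPa): end bolts L_c = 61 − 33/2 = 44.5, R_n = min(1.2×44.5×12×450, 2.4×30×12×450) = 288.36 kN/bolt; interior L_c = 119 − 33 = 86, R_n = 388.8 kN/bolt. φR_n = 0.75 × (2×288.36 + 4×388.8) = 1598.9 kN.
Tension rupture (net): A_n = (232 − 2×35)×12 = 1944 mm² (U = 1.0, A_e = A_n). φR_n = 0.75 × 450 × 1944 = 656.1 kN.
Governing: min(1491.8, 1598.9, 656.1) = 656.1 kN → net-section rupture.

656.1 kN (net-section rupture governs)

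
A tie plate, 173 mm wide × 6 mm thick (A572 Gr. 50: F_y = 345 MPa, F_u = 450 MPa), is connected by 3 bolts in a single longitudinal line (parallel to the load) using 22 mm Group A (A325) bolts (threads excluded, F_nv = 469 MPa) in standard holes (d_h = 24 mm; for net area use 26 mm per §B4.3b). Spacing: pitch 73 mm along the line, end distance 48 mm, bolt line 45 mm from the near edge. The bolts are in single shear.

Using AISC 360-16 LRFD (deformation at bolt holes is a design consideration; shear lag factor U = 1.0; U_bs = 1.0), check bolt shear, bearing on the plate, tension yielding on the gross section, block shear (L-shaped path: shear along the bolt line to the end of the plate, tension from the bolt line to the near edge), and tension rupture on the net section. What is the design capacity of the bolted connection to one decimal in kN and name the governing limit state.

Bolt shear: A_b = π(22)²/4 = 380.13 mm². φR_n = 0.75 × 469 × 380.13 × 3 × 1 = 401.1 kN.
Bearing (6 mm plate, F_u = 450 MPa): end bolts L_c = 48 − 24/2 = 36, R_n = min(1.2×36×6×450, 2.4×22×6×450) = 116.64 kN/bolt; interior L_c = 73 − 24 = 49, R_n = 142.56 kN/bolt. φR_n = 0.75 × (1×116.64 + 2×142.56) = 301.3 kN.
Tension yield (gross): A_g = 173×6 = 1038 mm². φR_n = 0.90 × 345 × 1038 = 322.3 kN.
Block shear: shear path 1×[48+2×73] = 1×194 mm, A_gv = 1164, A_nv = 1×(194 − 2.5×26)×6 = 774 mm²; tension to near edge: (45 − 0.5×26)×6 = 192 mm². R_n = min(0.6×450×774, 0.6×345×1164) + 1.0×450×192 = min(208.98, 240.95) + 86.4 = 295.38 kN. φR_n = 0.75 × 295.38 = 221.5 kN.
Tension rupture (net): A_n = (173 − 1×26)×6 = 882 mm² (U = 1.0, A_e = A_n). φR_n = 0.75 × 450 × 882 = 297.7 kN.
Governing: min(401.1, 301.3, 322.3, 221.5, 297.7) = 221.5 kN → block shear.

221.5 kN (block shear governs)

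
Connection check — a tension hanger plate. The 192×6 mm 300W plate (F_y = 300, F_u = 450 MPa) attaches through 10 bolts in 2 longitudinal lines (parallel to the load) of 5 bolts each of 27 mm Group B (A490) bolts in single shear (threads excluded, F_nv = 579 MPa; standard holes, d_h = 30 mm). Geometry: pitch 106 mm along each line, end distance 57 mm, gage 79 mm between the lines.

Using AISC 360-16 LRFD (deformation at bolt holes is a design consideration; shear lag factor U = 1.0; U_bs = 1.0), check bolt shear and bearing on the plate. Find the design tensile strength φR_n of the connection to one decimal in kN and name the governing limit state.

Bolt shear: A_b = π(27)²/4 = 572.56 mm². φR_n = 0.75 × 579 × 572.56 × 10 × 1 = 2486.3 kN.
Bearing (6 mm plate, F_u = 450 MPa): end bolts L_c = 57 − 30/2 = 42, R_n = min(1.2×42×6×450, 2.4×27×6×450) = 136.08 kN/bolt; interior L_c = 106 − 30 = 76, R_n = 174.96 kN/bolt. φR_n = 0.75 × (2×136.08 + 8×174.96) = 1253.9 kN.
Governing: min(2486.3, 1253.9) = 1253.9 kN → bearing.

1253.9 kN (bearing governs)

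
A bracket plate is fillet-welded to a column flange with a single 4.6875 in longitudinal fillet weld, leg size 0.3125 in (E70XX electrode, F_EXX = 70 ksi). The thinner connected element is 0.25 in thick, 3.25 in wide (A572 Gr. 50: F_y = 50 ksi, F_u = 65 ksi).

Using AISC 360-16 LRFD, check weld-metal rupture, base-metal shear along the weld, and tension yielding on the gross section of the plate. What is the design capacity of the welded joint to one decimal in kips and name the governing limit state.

32.6 kips (weld metal governs)

Weld metal: throat = 0.707×0.3125 = 0.22094 in, L = 4.6875 in. φR_n = 0.75 × 0.6 × 70 × 0.22094 × 4.6875 = 32.6 kips.
Base metal shear (0.25 in plate): yield φR_n = 1.0×0.6×50×0.25×4.6875 = 35.2 kips; rupture φR_n = 0.75×0.6×65×0.25×4.6875 = 34.3 kips; take 34.3 kips (rupture).
Tension yield (gross): A_g = 3.25×0.25 = 0.8125 in². φR_n = 0.90 × 50 × 0.8125 = 36.6 kips.
Governing: min(32.6, 34.3, 36.6) = 32.6 kips → weld metal.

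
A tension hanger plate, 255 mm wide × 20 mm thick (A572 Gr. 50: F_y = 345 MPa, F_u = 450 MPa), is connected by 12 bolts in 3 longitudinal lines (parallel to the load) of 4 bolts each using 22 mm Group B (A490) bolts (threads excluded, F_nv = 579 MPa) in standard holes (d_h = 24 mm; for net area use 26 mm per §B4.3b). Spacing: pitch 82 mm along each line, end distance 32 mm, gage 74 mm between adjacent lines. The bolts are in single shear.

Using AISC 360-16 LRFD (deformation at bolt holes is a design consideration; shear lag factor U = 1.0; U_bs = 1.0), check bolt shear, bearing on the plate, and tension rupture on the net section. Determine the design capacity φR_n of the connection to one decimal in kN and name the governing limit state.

Bolt shear: A_b = π(22)²/4 = 380.13 mm². φR_n = 0.75 × 579 × 380.13 × 12 × 1 = 1980.9 kN.
Bearing (20 mm plate, F_u = 450 MPa): end bolts L_c = 32 − 24/2 = 20, R_n = min(1.2×20×20×450, 2.4×22×20×450) = 216 kN/bolt; interior L_c = 82 − 24 = 58, R_n = 475.2 kN/bolt. φR_n = 0.75 × (3×216 + 9×475.2) = 3693.6 kN.
Tension rupture (net): A_n = (255 − 3×26)×20 = 3540 mm² (U = 1.0, A_e = A_n). φR_n = 0.75 × 450 × 3540 = 1194.8 kN.
Governing: min(1980.9, 3693.6, 1194.8) = 1194.8 kN → net-section rupture.

1194.8 kN (net-section rupture governs)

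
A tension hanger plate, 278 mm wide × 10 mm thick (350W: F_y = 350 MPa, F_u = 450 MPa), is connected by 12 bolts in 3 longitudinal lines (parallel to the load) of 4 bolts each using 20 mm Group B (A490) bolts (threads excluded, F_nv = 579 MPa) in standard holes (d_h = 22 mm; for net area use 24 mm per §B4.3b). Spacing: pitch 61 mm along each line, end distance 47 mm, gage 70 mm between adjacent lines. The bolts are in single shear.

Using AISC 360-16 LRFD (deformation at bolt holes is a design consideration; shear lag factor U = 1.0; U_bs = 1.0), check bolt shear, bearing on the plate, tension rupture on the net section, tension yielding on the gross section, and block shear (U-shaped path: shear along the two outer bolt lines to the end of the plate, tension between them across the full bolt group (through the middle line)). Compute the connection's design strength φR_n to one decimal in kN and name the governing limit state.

695.3 kN (net-section rupture governs)

Bolt shear: A_b = π(20)²/4 = 314.16 mm². φR_n = 0.75 × 579 × 314.16 × 12 × 1 = 1637.1 kN.
Bearing (10 mm plate, F_u = 450 MPa): end bolts L_c = 47 − 22/2 = 36, R_n = min(1.2×36×10×450, 2.4×20×10×450) = 194.4 kN/bolt; interior L_c = 61 − 22 = 39, R_n = 210.6 kN/bolt. φR_n = 0.75 × (3×194.4 + 9×210.6) = 1859.0 kN.
Tension rupture (net): A_n = (278 − 3×24)×10 = 2060 mm² (U = 1.0, A_e = A_n). φR_n = 0.75 × 450 × 2060 = 695.3 kN.
Tension yield (gross): A_g = 278×10 = 2780 mm². φR_n = 0.90 × 350 × 2780 = 875.7 kN.
Block shear: shear path 2×[47+3×61] = 2×230 mm, A_gv = 4600, A_nv = 2×(230 − 3.5×24)×10 = 2920 mm²; tension across gage: (140 − 2×24)×10 = 920 mm². R_n = min(0.6×450×2920, 0.6×350×4600) + 1.0×450×920 = min(788.4, 966) + 414 = 1202.4 kN. φR_n = 0.75 × 1202.4 = 901.8 kN.
Governing: min(1637.1, 1859.0, 695.3, 875.7, 901.8) = 695.3 kN → net-section rupture.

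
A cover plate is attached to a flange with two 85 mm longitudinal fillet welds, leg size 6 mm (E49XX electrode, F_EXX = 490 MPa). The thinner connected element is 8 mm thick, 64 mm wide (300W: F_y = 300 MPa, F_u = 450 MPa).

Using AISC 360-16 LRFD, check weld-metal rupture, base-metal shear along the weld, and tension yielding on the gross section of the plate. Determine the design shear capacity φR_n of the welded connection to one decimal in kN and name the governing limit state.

138.2 kN (gross-section yield governs)

Weld metal: throat = 0.707×6 = 4.242 mm, L = 2×85 = 170 mm. φR_n = 0.75 × 0.6 × 490 × 4.242 × 170 = 159.0 kN.
Base metal shear (8 mm plate): yield φR_n = 1.0×0.6×300×8×170 = 244.8 kN; rupture φR_n = 0.75×0.6×450×8×170 = 275.4 kN; take 244.8 kN (yield).
Tension yield (gross): A_g = 64×8 = 512 mm². φR_n = 0.90 × 300 × 512 = 138.2 kN.
Governing: min(159.0, 244.8, 138.2) = 138.2 kN → gross-section yield.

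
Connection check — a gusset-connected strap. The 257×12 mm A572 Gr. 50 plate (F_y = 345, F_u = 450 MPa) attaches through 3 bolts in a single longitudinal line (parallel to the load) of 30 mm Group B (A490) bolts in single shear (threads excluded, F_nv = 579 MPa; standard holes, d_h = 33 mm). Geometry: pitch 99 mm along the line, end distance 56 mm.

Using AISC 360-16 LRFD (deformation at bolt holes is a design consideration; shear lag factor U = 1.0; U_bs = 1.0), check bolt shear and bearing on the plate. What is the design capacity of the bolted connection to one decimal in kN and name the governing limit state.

Bolt shear: A_b = π(30)²/4 = 706.86 mm². φR_n = 0.75 × 579 × 706.86 × 3 × 1 = 920.9 kN.
Bearing (12 mm plate, F_u = 450 MPa): end bolts L_c = 56 − 33/2 = 39.5, R_n = min(1.2×39.5×12×450, 2.4×30×12×450) = 255.96 kN/bolt; interior L_c = 99 − 33 = 66, R_n = 388.8 kN/bolt. φR_n = 0.75 × (1×255.96 + 2×388.8) = 775.2 kN.
Governing: min(920.9, 775.2) = 775.2 kN → bearing.

775.2 kN (bearing governs)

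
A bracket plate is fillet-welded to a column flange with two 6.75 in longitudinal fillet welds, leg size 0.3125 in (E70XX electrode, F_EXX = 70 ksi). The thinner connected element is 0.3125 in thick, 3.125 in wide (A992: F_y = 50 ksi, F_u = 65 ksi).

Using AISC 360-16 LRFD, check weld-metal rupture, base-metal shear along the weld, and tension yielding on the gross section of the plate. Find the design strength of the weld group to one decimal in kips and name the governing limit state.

43.9 kips (gross-section yield governs)

Weld metal: throat = 0.707×0.3125 = 0.22094 in, L = 2×6.75 = 13.5 in. φR_n = 0.75 × 0.6 × 70 × 0.22094 × 13.5 = 94.0 kips.
Base metal shear (0.3125 in plate): yield φR_n = 1.0×0.6×50×0.3125×13.5 = 126.6 kips; rupture φR_n = 0.75×0.6×65×0.3125×13.5 = 123.4 kips; take 123.4 kips (rupture).
Tension yield (gross): A_g = 3.125×0.3125 = 0.97656 in². φR_n = 0.90 × 50 × 0.97656 = 43.9 kips.
Governing: min(94.0, 123.4, 43.9) = 43.9 kips → gross-section yield.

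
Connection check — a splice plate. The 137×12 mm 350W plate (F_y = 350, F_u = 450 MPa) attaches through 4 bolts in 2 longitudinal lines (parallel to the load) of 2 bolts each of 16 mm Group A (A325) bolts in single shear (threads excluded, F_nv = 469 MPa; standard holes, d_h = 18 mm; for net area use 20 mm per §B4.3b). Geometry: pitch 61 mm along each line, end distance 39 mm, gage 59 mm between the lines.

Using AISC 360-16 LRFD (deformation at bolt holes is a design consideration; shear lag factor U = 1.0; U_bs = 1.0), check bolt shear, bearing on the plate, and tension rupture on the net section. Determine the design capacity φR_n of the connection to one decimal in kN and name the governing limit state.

Bolt shear: A_b = π(16)²/4 = 201.06 mm². φR_n = 0.75 × 469 × 201.06 × 4 × 1 = 282.9 kN.
Bearing (12 mm plate, F_u = 450 MPa): end bolts L_c = 39 − 18/2 = 30, R_n = min(1.2×30×12×450, 2.4×16×12×450) = 194.4 kN/bolt; interior L_c = 61 − 18 = 43, R_n = 207.36 kN/bolt. φR_n = 0.75 × (2×194.4 + 2×207.36) = 602.6 kN.
Tension rupture (net): A_n = (137 − 2×20)×12 = 1164 mm² (U = 1.0, A_e = A_n). φR_n = 0.75 × 450 × 1164 = 392.9 kN.
Governing: min(282.9, 602.6, 392.9) = 282.9 kN → bolt shear.

282.9 kN (bolt shear governs)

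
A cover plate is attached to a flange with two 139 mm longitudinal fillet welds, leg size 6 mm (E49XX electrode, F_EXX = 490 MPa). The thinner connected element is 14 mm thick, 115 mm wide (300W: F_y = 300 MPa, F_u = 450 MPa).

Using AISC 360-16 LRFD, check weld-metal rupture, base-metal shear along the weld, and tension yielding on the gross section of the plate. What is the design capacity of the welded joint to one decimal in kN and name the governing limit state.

260.0 kN (weld metal governs)

Weld metal: throat = 0.707×6 = 4.242 mm, L = 2×139 = 278 mm. φR_n = 0.75 × 0.6 × 490 × 4.242 × 278 = 260.0 kN.
Base metal shear (14 mm plate): yield φR_n = 1.0×0.6×300×14×278 = 700.6 kN; rupture φR_n = 0.75×0.6×450×14×278 = 788.1 kN; take 700.6 kN (yield).
Tension yield (gross): A_g = 115×14 = 1610 mm². φR_n = 0.90 × 300 × 1610 = 434.7 kN.
Governing: min(260.0, 700.6, 434.7) = 260.0 kN → weld metal.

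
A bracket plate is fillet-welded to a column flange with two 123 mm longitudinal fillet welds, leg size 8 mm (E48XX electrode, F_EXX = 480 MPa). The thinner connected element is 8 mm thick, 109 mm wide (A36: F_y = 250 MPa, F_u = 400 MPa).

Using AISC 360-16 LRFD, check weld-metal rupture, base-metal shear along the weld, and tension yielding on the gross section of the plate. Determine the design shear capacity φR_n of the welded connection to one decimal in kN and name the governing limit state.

196.2 kN (gross-section yield governs)

Weld metal: throat = 0.707×8 = 5.656 mm, L = 2×123 = 246 mm. φR_n = 0.75 × 0.6 × 480 × 5.656 × 246 = 300.5 kN.
Base metal shear (8 mm plate): yield φR_n = 1.0×0.6×250×8×246 = 295.2 kN; rupture φR_n = 0.75×0.6×400×8×246 = 354.2 kN; take 295.2 kN (yield).
Tension yield (gross): A_g = 109×8 = 872 mm². φR_n = 0.90 × 250 × 872 = 196.2 kN.
Governing: min(300.5, 295.2, 196.2) = 196.2 kN → gross-section yield.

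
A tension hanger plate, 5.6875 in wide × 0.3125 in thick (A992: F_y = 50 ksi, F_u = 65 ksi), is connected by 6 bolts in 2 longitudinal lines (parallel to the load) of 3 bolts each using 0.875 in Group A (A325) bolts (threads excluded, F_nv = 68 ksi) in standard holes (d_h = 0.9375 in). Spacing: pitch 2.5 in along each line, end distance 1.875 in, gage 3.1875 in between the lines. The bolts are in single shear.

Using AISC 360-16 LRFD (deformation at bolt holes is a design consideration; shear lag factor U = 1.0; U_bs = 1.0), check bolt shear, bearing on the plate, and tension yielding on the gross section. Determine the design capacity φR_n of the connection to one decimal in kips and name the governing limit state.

80.0 kips (gross-section yield governs)

Bolt shear: A_b = π(0.875)²/4 = 0.60132 in². φR_n = 0.75 × 68 × 0.60132 × 6 × 1 = 184.0 kips.
Bearing (0.3125 in plate, F_u = 65 ksi): end bolts L_c = 1.875 − 0.9375/2 = 1.40625, R_n = min(1.2×1.40625×0.3125×65, 2.4×0.875×0.3125×65) = 34.277 kips/bolt; interior L_c = 2.5 − 0.9375 = 1.5625, R_n = 38.086 kips/bolt. φR_n = 0.75 × (2×34.277 + 4×38.086) = 165.7 kips.
Tension yield (gross): A_g = 5.6875×0.3125 = 1.7773 in². φR_n = 0.90 × 50 × 1.7773 = 80.0 kips.
Governing: min(184.0, 165.7, 80.0) = 80.0 kips → gross-section yield.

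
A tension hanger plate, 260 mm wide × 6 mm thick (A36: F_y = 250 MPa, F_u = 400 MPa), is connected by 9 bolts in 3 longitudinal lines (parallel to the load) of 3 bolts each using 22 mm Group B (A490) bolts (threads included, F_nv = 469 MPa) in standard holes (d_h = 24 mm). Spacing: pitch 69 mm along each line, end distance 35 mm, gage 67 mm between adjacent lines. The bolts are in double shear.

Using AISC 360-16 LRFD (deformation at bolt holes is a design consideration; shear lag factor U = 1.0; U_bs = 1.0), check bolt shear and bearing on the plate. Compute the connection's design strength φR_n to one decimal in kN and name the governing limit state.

Bolt shear: A_b = π(22)²/4 = 380.13 mm². φR_n = 0.75 × 469 × 380.13 × 9 × 2 = 2406.8 kN.
Bearing (6 mm plate, F_u = 400 MPa): end bolts L_c = 35 − 24/2 = 23, R_n = min(1.2×23×6×400, 2.4×22×6×400) = 66.24 kN/bolt; interior L_c = 69 − 24 = 45, R_n = 126.72 kN/bolt. φR_n = 0.75 × (3×66.24 + 6×126.72) = 719.3 kN.
Governing: min(2406.8, 719.3) = 719.3 kN → bearing.

719.3 kN (bearing governs)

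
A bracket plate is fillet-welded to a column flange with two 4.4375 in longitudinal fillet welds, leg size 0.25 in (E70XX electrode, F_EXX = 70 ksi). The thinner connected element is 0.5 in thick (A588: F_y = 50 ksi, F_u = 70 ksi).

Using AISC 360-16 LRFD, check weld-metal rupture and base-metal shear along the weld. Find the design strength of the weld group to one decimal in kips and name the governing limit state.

49.4 kips (weld metal governs)

Weld metal: throat = 0.707×0.25 = 0.17675 in, L = 2×4.4375 = 8.875 in. φR_n = 0.75 × 0.6 × 70 × 0.17675 × 8.875 = 49.4 kips.
Base metal shear (0.5 in plate): yield φR_n = 1.0×0.6×50×0.5×8.875 = 133.1 kips; rupture φR_n = 0.75×0.6×70×0.5×8.875 = 139.8 kips; take 133.1 kips (yield).
Governing: min(49.4, 133.1) = 49.4 kips → weld metal.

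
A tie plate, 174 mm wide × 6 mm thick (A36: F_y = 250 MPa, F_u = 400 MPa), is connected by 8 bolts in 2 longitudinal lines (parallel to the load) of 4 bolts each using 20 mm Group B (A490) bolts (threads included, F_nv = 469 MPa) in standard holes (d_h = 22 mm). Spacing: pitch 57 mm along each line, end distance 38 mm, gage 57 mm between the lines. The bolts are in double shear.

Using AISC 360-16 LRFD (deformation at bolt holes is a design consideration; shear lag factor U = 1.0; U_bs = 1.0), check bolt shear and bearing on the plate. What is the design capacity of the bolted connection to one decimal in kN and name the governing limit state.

570.2 kN (bearing governs)

Bolt shear: A_b = π(20)²/4 = 314.16 mm². φR_n = 0.75 × 469 × 314.16 × 8 × 2 = 1768.1 kN.
Bearing (6 mm plate, F_u = 400 MPa): end bolts L_c = 38 − 22/2 = 27, R_n = min(1.2×27×6×400, 2.4×20×6×400) = 77.76 kN/bolt; interior L_c = 57 − 22 = 35, R_n = 100.8 kN/bolt. φR_n = 0.75 × (2×77.76 + 6×100.8) = 570.2 kN.
Governing: min(1768.1, 570.2) = 570.2 kN → bearing.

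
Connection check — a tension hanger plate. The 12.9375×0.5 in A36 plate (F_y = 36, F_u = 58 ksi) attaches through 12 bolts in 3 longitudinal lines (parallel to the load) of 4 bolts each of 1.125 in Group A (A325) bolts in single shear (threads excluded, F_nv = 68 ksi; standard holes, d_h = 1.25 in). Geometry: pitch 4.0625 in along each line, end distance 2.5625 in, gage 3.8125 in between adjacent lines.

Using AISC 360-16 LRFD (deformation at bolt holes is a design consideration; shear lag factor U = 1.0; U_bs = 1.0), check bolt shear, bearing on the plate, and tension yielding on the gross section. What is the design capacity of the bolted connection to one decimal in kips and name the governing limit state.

Bolt shear: A_b = π(1.125)²/4 = 0.99402 in². φR_n = 0.75 × 68 × 0.99402 × 12 × 1 = 608.3 kips.
Bearing (0.5 in plate, F_u = 58 ksi): end bolts L_c = 2.5625 − 1.25/2 = 1.9375, R_n = min(1.2×1.9375×0.5×58, 2.4×1.125×0.5×58) = 67.425 kips/bolt; interior L_c = 4.0625 − 1.25 = 2.8125, R_n = 78.3 kips/bolt. φR_n = 0.75 × (3×67.425 + 9×78.3) = 680.2 kips.
Tension yield (gross): A_g = 12.9375×0.5 = 6.4688 in². φR_n = 0.90 × 36 × 6.4688 = 209.6 kips.
Governing: min(608.3, 680.2, 209.6) = 209.6 kips → gross-section yield.

209.6 kips (gross-section yield governs)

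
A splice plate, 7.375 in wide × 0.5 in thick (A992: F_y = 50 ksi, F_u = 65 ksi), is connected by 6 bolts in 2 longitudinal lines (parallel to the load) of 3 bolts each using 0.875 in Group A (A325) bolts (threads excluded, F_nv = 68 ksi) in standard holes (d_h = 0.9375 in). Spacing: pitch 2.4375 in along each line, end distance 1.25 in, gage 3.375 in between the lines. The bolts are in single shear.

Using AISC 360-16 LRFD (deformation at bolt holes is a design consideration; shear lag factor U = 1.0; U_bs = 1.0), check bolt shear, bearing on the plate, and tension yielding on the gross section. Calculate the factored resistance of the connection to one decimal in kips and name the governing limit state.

165.9 kips (gross-section yield governs)

Bolt shear: A_b = π(0.875)²/4 = 0.60132 in². φR_n = 0.75 × 68 × 0.60132 × 6 × 1 = 184.0 kips.
Bearing (0.5 in plate, F_u = 65 ksi): end bolts L_c = 1.25 − 0.9375/2 = 0.78125, R_n = min(1.2×0.78125×0.5×65, 2.4×0.875×0.5×65) = 30.469 kips/bolt; interior L_c = 2.4375 − 0.9375 = 1.5, R_n = 58.5 kips/bolt. φR_n = 0.75 × (2×30.469 + 4×58.5) = 221.2 kips.
Tension yield (gross): A_g = 7.375×0.5 = 3.6875 in². φR_n = 0.90 × 50 × 3.6875 = 165.9 kips.
Governing: min(184.0, 221.2, 165.9) = 165.9 kips → gross-section yield.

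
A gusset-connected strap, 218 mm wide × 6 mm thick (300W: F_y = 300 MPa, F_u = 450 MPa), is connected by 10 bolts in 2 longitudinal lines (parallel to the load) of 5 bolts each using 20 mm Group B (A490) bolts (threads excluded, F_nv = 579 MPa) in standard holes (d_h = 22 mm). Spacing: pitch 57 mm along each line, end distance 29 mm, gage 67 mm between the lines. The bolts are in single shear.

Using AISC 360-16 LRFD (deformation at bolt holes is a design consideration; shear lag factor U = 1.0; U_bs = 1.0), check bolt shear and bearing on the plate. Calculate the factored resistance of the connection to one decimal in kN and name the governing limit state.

Bolt shear: A_b = π(20)²/4 = 314.16 mm². φR_n = 0.75 × 579 × 314.16 × 10 × 1 = 1364.2 kN.
Bearing (6 mm plate, F_u = 450 MPa): end bolts L_c = 29 − 22/2 = 18, R_n = min(1.2×18×6×450, 2.4×20×6×450) = 58.32 kN/bolt; interior L_c = 57 − 22 = 35, R_n = 113.4 kN/bolt. φR_n = 0.75 × (2×58.32 + 8×113.4) = 767.9 kN.
Governing: min(1364.2, 767.9) = 767.9 kN → bearing.

767.9 kN (bearing governs)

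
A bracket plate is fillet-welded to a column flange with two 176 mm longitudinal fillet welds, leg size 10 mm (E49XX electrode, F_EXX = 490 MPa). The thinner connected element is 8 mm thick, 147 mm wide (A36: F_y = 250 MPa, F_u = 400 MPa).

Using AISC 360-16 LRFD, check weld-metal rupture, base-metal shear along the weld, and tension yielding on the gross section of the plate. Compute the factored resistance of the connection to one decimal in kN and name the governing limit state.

Weld metal: throat = 0.707×10 = 7.07 mm, L = 2×176 = 352 mm. φR_n = 0.75 × 0.6 × 490 × 7.07 × 352 = 548.7 kN.
Base metal shear (8 mm plate): yield φR_n = 1.0×0.6×250×8×352 = 422.4 kN; rupture φR_n = 0.75×0.6×400×8×352 = 506.9 kN; take 422.4 kN (yield).
Tension yield (gross): A_g = 147×8 = 1176 mm². φR_n = 0.90 × 250 × 1176 = 264.6 kN.
Governing: min(548.7, 422.4, 264.6) = 264.6 kN → gross-section yield.

264.6 kN (gross-section yield governs)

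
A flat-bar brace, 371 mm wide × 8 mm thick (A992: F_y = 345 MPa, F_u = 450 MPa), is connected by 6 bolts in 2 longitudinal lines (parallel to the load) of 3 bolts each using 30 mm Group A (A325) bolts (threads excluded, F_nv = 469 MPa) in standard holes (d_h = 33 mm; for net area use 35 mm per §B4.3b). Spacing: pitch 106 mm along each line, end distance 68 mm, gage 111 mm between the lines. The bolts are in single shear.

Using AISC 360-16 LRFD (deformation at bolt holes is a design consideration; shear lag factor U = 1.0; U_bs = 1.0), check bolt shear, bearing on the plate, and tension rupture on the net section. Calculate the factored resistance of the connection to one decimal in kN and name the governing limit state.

812.7 kN (net-section rupture governs)

Bolt shear: A_b = π(30)²/4 = 706.86 mm². φR_n = 0.75 × 469 × 706.86 × 6 × 1 = 1491.8 kN.
Bearing (8 mm plate, F_u = 450 MPa): end bolts L_c = 68 − 33/2 = 51.5, R_n = min(1.2×51.5×8×450, 2.4×30×8×450) = 222.48 kN/bolt; interior L_c = 106 − 33 = 73, R_n = 259.2 kN/bolt. φR_n = 0.75 × (2×222.48 + 4×259.2) = 1111.3 kN.
Tension rupture (net): A_n = (371 − 2×35)×8 = 2408 mm² (U = 1.0, A_e = A_n). φR_n = 0.75 × 450 × 2408 = 812.7 kN.
Governing: min(1491.8, 1111.3, 812.7) = 812.7 kN → net-section rupture.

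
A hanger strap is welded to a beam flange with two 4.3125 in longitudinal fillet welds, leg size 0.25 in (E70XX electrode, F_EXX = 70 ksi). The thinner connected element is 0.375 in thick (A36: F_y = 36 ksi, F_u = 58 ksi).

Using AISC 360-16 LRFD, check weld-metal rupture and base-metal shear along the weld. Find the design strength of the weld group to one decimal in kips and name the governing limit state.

48.0 kips (weld metal governs)

Weld metal: throat = 0.707×0.25 = 0.17675 in, L = 2×4.3125 = 8.625 in. φR_n = 0.75 × 0.6 × 70 × 0.17675 × 8.625 = 48.0 kips.
Base metal shear (0.375 in plate): yield φR_n = 1.0×0.6×36×0.375×8.625 = 69.9 kips; rupture φR_n = 0.75×0.6×58×0.375×8.625 = 84.4 kips; take 69.9 kips (yield).
Governing: min(48.0, 69.9) = 48.0 kips → weld metal.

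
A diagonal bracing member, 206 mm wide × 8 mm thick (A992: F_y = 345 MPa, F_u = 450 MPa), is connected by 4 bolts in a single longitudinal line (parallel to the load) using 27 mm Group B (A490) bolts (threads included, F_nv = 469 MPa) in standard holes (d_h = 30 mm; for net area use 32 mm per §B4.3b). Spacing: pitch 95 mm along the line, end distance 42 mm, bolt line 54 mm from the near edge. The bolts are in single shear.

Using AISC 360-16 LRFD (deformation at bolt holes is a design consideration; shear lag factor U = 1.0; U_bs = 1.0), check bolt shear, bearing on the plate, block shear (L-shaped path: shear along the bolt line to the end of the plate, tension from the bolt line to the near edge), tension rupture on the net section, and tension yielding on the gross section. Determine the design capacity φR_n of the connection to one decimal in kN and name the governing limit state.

450.9 kN (block shear governs)

Bolt shear: A_b = π(27)²/4 = 572.56 mm². φR_n = 0.75 × 469 × 572.56 × 4 × 1 = 805.6 kN.
Bearing (8 mm plate, F_u = 450 MPa): end bolts L_c = 42 − 30/2 = 27, R_n = min(1.2×27×8×450, 2.4×27×8×450) = 116.64 kN/bolt; interior L_c = 95 − 30 = 65, R_n = 233.28 kN/bolt. φR_n = 0.75 × (1×116.64 + 3×233.28) = 612.4 kN.
Block shear: shear path 1×[42+3×95] = 1×327 mm, A_gv = 2616, A_nv = 1×(327 − 3.5×32)×8 = 1720 mm²; tension to near edge: (54 − 0.5×32)×8 = 304 mm². R_n = min(0.6×450×1720, 0.6×345×2616) + 1.0×450×304 = min(464.4, 541.51) + 136.8 = 601.2 kN. φR_n = 0.75 × 601.2 = 450.9 kN.
Tension rupture (net): A_n = (206 − 1×32)×8 = 1392 mm² (U = 1.0, A_e = A_n). φR_n = 0.75 × 450 × 1392 = 469.8 kN.
Tension yield (gross): A_g = 206×8 = 1648 mm². φR_n = 0.90 × 345 × 1648 = 511.7 kN.
Governing: min(805.6, 612.4, 450.9, 469.8, 511.7) = 450.9 kN → block shear.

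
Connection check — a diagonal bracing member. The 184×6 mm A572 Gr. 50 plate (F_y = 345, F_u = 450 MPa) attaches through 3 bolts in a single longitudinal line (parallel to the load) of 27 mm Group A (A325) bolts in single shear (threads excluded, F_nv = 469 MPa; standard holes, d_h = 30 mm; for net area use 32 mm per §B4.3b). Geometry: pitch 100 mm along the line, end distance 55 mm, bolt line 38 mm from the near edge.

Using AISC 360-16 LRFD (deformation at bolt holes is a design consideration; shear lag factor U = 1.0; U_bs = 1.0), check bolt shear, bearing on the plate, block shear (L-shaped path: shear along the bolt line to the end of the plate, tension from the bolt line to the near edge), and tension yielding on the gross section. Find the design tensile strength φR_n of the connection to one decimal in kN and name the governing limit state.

Bolt shear: A_b = π(27)²/4 = 572.56 mm². φR_n = 0.75 × 469 × 572.56 × 3 × 1 = 604.2 kN.
Bearing (6 mm plate, F_u = 450 MPa): end bolts L_c = 55 − 30/2 = 40, R_n = min(1.2×40×6×450, 2.4×27×6×450) = 129.6 kN/bolt; interior L_c = 100 − 30 = 70, R_n = 174.96 kN/bolt. φR_n = 0.75 × (1×129.6 + 2×174.96) = 359.6 kN.
Block shear: shear path 1×[55+2×100] = 1×255 mm, A_gv = 1530, A_nv = 1×(255 − 2.5×32)×6 = 1050 mm²; tension to near edge: (38 − 0.5×32)×6 = 132 mm². R_n = min(0.6×450×1050, 0.6×345×1530) + 1.0×450×132 = min(283.5, 316.71) + 59.4 = 342.9 kN. φR_n = 0.75 × 342.9 = 257.2 kN.
Tension yield (gross): A_g = 184×6 = 1104 mm². φR_n = 0.90 × 345 × 1104 = 342.8 kN.
Governing: min(604.2, 359.6, 257.2, 342.8) = 257.2 kN → block shear.

257.2 kN (block shear governs)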